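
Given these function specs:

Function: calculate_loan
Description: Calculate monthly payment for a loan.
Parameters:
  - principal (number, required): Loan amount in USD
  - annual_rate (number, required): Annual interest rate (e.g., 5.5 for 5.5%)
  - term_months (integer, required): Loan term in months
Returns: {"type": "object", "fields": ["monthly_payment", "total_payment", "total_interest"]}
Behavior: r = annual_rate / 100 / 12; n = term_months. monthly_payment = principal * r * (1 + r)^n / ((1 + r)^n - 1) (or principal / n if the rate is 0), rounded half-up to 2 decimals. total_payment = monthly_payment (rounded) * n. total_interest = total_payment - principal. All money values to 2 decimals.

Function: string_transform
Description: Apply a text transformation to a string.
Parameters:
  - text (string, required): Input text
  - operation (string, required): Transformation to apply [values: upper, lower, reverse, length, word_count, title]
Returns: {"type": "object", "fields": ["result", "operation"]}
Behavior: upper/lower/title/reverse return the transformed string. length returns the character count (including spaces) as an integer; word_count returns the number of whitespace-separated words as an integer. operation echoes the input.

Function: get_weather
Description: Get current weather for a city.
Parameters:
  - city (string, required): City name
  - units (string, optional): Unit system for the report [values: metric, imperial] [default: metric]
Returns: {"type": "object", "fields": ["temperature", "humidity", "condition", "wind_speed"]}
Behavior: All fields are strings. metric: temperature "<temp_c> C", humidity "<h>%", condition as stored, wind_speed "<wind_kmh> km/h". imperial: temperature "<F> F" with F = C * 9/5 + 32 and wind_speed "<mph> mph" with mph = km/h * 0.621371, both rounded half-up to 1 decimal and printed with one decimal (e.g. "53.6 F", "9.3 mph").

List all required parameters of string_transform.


Parameters of string_transform and their required/optional flag:
  text: required
  operation: required
operation, text


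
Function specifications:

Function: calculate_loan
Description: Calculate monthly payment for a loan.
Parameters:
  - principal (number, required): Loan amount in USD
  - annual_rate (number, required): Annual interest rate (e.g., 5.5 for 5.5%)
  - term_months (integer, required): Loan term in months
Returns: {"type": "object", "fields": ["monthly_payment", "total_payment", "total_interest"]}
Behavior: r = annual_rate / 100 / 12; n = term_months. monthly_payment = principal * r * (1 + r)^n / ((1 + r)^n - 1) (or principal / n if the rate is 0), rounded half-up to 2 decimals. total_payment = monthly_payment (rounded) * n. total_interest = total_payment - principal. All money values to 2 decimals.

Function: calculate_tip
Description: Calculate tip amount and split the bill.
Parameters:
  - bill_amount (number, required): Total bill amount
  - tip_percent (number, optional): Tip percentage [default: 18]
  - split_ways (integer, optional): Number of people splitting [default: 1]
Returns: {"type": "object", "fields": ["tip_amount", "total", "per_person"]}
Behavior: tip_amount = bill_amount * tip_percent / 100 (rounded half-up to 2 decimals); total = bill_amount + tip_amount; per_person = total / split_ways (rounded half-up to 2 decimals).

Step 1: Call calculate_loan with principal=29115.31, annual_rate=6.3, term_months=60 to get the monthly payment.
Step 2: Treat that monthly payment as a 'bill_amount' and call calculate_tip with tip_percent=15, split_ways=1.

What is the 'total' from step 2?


Step 1: calculate_loan(principal=29115.31, annual_rate=6.3, term_months=60)
  r = 6.3 / 100 / 12 = 0.00525 (keep full precision)
  (1 + r)^60 = 1.36913069
  monthly_payment = 29115.31 * 0.00525 * 1.36913069 / (1.36913069 - 1) = 566.950928 -> 566.95
  total_payment = 566.95 * 60 = 34017.00
  total_interest = 34017.00 - 29115.31 = 4901.69
  -> monthly_payment = 566.95
Step 2: calculate_tip(bill_amount=566.95, tip_percent=15, split_ways=1)
  tip_amount = 566.95 * 15/100 = 85.0425 -> 85.04
  total = 566.95 + 85.04 = 651.99
  per_person = 651.99 / 1 = 651.99 -> 651.99
  -> total = 651.99
$651.99


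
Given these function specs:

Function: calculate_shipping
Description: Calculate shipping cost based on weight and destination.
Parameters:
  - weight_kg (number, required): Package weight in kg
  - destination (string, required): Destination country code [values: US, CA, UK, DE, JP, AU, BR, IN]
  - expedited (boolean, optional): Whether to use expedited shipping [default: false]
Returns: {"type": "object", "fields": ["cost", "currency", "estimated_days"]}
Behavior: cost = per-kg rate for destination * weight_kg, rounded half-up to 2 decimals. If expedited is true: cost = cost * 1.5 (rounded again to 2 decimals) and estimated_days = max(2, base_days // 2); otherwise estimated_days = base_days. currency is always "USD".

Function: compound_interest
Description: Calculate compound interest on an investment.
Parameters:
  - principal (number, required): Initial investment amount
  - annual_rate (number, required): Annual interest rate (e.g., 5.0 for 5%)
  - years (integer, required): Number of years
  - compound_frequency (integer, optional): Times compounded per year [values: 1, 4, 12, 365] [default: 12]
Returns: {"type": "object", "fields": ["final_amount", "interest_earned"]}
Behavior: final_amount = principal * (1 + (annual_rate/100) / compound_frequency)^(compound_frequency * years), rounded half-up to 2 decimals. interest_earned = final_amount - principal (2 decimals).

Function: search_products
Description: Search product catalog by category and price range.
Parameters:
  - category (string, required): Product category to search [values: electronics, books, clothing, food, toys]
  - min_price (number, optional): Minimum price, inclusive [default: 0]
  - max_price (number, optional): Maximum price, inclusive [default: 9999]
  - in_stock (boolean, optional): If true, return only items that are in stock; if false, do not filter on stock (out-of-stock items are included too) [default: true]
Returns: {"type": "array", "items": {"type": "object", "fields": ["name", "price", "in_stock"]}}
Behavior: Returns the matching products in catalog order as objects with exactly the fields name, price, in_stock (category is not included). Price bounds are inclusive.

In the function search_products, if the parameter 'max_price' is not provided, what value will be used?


The search_products spec declares:
  - max_price (number, optional): Maximum price, inclusive [default: 9999]
Default:
9999


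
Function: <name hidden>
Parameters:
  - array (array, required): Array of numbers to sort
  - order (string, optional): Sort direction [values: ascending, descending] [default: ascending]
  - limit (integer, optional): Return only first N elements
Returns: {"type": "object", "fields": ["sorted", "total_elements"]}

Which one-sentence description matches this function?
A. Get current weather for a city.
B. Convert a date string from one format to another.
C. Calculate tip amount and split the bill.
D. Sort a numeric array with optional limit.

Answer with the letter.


Parameters array, order, limit and return ["sorted", "total_elements"] fit: Sort a numeric array with optional limit.
D


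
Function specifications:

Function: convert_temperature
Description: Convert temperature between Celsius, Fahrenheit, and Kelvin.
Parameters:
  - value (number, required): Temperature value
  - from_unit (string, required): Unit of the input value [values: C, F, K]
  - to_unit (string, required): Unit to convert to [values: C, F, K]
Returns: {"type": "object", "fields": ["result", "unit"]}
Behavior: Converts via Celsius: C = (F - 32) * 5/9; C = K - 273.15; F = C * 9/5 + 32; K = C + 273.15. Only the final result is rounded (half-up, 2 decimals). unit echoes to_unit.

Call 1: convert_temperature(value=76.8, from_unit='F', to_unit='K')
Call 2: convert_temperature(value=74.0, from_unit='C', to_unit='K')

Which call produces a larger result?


Call 1:
  To C: (76.8 - 32) * 5/9 = 24.888889
  To K: 24.888889 + 273.15 = 298.038889
  Round to 2 decimals: 298.04
  -> 298.04 K
Call 2:
  Input already in C: 74
  To K: 74 + 273.15 = 347.15
  Round to 2 decimals: 347.15
  -> 347.15 K
Call 2 (347.15 K)


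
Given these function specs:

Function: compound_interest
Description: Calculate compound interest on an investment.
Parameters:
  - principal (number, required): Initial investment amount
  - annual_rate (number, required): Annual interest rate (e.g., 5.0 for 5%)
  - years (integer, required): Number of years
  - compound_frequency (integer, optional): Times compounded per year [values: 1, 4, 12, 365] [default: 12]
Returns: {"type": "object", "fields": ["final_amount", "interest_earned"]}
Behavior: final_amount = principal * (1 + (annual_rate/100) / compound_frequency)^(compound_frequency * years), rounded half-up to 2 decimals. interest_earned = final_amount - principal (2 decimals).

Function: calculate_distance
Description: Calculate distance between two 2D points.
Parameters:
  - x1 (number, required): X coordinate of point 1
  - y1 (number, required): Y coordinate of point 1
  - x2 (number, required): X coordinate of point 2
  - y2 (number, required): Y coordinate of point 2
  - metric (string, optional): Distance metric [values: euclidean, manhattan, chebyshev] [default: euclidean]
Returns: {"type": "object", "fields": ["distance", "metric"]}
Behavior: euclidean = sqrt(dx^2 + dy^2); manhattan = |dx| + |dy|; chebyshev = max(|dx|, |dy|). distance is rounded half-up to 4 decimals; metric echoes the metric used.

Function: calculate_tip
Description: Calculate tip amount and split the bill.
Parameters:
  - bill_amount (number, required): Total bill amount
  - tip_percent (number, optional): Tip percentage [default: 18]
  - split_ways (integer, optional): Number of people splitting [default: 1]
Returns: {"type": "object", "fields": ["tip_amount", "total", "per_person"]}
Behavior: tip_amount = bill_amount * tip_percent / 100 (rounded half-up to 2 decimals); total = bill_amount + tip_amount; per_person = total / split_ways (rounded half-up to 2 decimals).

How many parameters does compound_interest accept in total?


Parameters of compound_interest: principal (required), annual_rate (required), years (required), compound_frequency (optional)
Total:
4


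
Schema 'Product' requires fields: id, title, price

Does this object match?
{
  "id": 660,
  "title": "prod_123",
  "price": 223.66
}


Checking required fields... All present.
Valid - all required fields present


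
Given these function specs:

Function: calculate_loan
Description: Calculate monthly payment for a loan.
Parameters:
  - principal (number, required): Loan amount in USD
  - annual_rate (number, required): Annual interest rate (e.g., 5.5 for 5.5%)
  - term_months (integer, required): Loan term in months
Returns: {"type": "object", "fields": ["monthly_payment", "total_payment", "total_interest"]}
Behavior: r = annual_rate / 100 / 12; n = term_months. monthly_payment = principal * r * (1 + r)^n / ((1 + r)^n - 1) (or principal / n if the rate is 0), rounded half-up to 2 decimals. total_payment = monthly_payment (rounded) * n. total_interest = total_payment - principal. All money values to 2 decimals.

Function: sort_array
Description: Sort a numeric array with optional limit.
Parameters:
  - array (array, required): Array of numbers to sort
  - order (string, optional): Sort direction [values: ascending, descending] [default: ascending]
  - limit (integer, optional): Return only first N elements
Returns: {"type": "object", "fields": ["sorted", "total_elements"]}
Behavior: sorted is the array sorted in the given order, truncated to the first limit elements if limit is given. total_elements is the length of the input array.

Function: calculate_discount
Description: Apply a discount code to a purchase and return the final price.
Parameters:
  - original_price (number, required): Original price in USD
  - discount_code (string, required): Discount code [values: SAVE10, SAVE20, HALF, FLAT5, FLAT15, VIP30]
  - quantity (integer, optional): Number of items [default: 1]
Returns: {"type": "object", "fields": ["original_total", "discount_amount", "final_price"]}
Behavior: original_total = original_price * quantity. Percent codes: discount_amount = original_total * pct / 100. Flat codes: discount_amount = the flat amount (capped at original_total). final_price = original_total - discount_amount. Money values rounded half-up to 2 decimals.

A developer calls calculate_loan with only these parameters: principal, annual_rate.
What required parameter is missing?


Required parameters: principal, annual_rate, term_months
Provided: principal, annual_rate
Missing: term_months
term_months


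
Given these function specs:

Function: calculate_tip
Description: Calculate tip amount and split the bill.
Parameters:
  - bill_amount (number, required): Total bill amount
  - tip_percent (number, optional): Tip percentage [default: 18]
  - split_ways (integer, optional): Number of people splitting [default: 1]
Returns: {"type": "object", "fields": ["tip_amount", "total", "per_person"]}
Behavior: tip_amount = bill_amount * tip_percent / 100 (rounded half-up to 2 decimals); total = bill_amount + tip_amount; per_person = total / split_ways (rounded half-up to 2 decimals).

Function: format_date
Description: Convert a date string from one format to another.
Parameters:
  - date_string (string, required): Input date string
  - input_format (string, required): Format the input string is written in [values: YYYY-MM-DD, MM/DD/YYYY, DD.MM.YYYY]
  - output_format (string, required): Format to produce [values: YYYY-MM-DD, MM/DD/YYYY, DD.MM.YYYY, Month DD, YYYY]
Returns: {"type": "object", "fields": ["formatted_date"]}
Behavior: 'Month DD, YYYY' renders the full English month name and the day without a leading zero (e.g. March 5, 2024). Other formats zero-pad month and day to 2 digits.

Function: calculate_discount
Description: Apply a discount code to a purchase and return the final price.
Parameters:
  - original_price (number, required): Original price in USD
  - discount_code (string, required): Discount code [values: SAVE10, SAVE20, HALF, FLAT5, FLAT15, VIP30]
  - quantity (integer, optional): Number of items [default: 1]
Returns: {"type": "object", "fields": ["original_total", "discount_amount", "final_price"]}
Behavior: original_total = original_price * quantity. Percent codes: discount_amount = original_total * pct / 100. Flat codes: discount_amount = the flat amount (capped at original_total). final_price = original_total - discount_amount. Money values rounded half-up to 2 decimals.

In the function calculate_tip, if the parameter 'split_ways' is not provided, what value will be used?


The calculate_tip spec declares:
  - split_ways (integer, optional): Number of people splitting [default: 1]
Default:
1


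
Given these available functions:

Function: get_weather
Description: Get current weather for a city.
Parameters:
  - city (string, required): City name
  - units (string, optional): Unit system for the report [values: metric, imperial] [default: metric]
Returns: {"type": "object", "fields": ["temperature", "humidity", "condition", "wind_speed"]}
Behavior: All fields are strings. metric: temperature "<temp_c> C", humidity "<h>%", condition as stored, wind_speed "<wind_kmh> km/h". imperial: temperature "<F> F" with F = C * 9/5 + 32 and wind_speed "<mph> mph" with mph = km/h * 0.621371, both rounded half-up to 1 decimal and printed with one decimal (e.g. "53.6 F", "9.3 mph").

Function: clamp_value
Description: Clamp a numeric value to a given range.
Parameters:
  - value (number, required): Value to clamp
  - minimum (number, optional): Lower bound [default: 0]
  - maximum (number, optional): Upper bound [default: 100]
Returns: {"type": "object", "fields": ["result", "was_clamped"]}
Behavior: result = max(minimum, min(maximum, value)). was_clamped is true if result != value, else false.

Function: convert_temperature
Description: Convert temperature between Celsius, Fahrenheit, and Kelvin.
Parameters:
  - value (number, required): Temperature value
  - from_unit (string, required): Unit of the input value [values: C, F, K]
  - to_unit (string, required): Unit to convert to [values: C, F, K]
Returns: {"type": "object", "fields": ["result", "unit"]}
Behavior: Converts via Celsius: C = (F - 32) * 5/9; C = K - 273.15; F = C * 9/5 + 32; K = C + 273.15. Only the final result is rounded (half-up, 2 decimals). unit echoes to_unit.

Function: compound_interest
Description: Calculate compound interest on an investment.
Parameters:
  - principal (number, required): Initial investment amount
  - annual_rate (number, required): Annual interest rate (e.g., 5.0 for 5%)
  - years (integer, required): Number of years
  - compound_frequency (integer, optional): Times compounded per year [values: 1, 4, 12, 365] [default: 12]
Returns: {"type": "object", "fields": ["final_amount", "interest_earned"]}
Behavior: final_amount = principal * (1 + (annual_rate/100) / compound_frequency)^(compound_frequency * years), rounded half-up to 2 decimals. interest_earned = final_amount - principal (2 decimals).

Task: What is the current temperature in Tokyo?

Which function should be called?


The task needs a function whose description is: Get current weather for a city.
get_weather


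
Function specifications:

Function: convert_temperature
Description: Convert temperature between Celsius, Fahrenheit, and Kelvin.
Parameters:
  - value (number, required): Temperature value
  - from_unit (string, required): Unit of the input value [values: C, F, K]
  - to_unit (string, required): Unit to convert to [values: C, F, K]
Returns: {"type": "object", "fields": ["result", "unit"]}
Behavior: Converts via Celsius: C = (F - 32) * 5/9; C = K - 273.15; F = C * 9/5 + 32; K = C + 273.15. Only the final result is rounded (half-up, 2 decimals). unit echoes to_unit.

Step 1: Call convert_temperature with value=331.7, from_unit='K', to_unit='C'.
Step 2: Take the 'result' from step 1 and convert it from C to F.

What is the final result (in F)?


Step 1: convert_temperature(value=331.7, from_unit=K, to_unit=C)
  To C: 331.7 - 273.15 = 58.55
  Target is C: 58.55
  Round to 2 decimals: 58.55
  -> result = 58.55 C
Step 2: convert_temperature(value=58.55, from_unit=C, to_unit=F)
  Input already in C: 58.55
  To F: 58.55 * 9/5 + 32 = 137.39
  Round to 2 decimals: 137.39
  -> result = 137.39 F
137.39 F


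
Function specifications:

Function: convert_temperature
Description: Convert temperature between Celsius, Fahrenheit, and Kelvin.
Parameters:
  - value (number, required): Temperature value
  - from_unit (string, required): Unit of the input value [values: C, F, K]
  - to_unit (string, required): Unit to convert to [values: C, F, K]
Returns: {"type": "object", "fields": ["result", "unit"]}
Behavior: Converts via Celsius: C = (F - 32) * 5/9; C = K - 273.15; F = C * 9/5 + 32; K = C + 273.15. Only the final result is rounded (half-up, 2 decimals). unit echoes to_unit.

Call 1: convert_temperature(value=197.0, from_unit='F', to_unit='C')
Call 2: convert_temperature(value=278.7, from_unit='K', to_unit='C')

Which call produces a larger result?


Call 1:
  To C: (197 - 32) * 5/9 = 91.666667
  Target is C: 91.666667
  Round to 2 decimals: 91.67
  -> 91.67 C
Call 2:
  To C: 278.7 - 273.15 = 5.55
  Target is C: 5.55
  Round to 2 decimals: 5.55
  -> 5.55 C
Call 1 (91.67 C)


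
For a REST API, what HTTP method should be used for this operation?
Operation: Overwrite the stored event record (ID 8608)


GET = read, POST = create, PUT = update/replace, DELETE = remove
This operation is an update/replace.
PUT


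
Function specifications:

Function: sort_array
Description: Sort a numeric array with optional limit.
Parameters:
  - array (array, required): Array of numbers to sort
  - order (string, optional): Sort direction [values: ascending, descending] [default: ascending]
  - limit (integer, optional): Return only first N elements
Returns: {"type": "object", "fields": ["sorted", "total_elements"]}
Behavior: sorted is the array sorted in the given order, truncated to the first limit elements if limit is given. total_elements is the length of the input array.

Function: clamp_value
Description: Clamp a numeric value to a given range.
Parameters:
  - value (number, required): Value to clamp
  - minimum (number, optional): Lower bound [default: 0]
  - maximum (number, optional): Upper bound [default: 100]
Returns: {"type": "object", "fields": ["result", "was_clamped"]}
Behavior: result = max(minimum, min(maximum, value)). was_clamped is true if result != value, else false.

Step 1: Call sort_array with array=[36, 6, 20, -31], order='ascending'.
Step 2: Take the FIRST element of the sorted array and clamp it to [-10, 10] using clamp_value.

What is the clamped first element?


Step 1: sort_array(order=ascending)
  sorted: [-31, 6, 20, 36]
  -> first element = -31
Step 2: clamp_value(value=-31, minimum=-10, maximum=10)
  result = max(-10, min(10, -31)) = max(-10, -31) = -10
  was_clamped = (-10 != -31) = true
  -> result = -10
-10


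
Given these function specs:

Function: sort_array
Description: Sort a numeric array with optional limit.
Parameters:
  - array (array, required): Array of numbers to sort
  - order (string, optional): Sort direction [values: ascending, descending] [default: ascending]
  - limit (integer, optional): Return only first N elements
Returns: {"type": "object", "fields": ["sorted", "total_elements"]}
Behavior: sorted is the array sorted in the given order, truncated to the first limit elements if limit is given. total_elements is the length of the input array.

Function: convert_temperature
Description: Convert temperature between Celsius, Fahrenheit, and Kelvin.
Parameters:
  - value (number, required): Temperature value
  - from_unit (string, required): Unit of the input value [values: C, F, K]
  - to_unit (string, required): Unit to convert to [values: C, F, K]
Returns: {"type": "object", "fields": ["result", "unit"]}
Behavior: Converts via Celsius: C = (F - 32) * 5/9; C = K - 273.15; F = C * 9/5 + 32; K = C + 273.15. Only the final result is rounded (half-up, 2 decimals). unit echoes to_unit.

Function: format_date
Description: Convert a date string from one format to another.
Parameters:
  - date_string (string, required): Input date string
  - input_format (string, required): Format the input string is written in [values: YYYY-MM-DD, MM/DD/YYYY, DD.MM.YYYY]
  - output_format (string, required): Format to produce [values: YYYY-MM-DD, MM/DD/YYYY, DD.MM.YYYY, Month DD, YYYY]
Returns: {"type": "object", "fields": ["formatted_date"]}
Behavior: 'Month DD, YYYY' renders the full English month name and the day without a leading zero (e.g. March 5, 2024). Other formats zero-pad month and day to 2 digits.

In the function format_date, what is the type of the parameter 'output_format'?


The format_date spec declares:
  - output_format (string, required): Format to produce [values: YYYY-MM-DD, MM/DD/YYYY, DD.MM.YYYY, Month DD, YYYY]
Type:
string


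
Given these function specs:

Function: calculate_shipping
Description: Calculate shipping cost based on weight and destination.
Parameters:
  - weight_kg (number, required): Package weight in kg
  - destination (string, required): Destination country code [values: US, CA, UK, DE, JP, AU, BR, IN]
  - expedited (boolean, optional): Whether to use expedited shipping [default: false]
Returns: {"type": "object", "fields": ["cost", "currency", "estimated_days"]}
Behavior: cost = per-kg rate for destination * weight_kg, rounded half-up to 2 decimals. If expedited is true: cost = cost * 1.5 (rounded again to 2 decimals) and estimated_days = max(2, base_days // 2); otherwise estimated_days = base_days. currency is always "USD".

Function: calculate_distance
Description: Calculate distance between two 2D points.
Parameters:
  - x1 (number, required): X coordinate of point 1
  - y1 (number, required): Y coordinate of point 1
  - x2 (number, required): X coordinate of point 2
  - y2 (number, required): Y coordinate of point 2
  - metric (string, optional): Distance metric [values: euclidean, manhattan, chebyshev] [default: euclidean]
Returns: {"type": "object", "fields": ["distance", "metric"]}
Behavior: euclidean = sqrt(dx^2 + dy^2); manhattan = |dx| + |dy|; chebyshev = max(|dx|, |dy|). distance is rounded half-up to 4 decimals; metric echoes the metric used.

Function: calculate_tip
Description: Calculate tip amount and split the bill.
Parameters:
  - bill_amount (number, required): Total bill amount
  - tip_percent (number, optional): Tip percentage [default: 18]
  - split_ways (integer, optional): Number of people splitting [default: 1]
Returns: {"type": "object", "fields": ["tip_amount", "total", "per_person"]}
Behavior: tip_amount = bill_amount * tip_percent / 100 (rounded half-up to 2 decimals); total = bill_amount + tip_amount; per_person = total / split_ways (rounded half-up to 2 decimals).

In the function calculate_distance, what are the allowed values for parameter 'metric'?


The calculate_distance spec declares:
  - metric (string, optional): Distance metric [values: euclidean, manhattan, chebyshev] [default: euclidean]
Allowed values:
euclidean, manhattan, chebyshev


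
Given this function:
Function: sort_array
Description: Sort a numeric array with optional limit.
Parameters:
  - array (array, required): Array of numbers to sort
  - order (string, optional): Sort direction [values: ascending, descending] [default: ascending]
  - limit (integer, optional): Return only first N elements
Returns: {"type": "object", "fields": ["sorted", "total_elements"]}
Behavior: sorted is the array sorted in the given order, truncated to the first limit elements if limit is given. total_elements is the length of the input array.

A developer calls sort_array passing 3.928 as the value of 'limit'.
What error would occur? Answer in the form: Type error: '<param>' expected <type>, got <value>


Spec: 'limit' is declared as integer; 3.928 is a non-integer number.
Type error: 'limit' expected integer, got 3.928


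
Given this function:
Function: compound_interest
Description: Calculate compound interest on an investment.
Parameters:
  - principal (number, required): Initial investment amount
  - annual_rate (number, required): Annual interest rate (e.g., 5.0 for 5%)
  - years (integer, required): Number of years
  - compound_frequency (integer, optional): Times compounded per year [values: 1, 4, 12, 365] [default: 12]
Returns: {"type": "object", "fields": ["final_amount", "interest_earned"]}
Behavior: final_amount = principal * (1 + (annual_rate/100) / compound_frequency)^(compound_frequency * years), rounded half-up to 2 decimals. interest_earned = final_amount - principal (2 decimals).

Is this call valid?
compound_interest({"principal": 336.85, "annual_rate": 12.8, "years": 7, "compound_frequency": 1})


Checking all required parameters present and types match... All valid.
Valid


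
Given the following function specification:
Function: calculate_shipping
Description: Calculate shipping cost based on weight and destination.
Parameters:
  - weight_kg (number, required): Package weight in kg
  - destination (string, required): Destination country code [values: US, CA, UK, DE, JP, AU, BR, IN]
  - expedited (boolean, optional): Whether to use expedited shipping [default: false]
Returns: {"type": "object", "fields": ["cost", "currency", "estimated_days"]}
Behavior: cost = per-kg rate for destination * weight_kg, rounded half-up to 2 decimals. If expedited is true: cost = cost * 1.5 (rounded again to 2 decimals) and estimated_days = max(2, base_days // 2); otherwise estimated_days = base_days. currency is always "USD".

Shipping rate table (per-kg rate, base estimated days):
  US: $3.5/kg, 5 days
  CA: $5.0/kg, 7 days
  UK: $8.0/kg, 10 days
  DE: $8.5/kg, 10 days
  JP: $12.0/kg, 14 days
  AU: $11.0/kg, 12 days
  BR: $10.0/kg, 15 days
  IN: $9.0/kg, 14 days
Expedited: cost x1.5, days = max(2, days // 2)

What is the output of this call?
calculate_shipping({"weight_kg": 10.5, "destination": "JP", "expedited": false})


Rate for JP: $12.0/kg, base 14 days
cost = 12.0 * 10.5 = 126 -> 126.00
expedited not set/false: estimated_days = 14
Output:
{"cost": 126.0, "currency": "USD", "estimated_days": 14}


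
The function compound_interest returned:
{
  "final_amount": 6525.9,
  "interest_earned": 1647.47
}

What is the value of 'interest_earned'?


1647.47


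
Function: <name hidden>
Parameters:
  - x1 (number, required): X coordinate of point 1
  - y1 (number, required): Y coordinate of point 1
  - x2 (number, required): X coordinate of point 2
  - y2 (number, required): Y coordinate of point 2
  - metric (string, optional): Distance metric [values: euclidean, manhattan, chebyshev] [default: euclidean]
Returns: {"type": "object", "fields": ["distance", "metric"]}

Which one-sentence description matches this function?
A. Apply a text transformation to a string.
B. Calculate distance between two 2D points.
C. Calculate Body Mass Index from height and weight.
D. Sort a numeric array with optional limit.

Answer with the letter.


Parameters x1, y1, x2, y2, metric and return ["distance", "metric"] fit: Calculate distance between two 2D points.
B


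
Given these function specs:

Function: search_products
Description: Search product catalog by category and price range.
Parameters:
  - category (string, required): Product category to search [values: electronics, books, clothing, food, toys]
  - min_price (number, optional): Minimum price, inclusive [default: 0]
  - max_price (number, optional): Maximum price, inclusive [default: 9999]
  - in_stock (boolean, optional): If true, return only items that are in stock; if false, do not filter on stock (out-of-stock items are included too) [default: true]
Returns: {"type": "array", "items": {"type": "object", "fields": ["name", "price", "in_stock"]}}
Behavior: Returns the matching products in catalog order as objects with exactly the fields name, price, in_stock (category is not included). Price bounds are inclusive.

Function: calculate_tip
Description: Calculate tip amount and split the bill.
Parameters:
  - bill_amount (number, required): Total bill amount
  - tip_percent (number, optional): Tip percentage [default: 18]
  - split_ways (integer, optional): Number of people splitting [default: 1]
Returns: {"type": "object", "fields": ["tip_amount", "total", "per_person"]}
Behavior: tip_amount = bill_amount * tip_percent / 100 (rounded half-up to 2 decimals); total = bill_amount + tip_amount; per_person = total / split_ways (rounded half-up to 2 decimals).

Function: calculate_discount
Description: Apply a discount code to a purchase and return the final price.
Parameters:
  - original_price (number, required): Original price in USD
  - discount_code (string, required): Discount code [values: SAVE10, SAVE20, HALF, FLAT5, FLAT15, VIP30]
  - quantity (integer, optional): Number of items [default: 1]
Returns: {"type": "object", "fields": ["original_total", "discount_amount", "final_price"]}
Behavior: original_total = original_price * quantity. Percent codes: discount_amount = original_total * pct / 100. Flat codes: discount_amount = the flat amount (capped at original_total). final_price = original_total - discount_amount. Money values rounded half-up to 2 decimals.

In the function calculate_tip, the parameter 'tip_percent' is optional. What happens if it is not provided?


The calculate_tip spec declares:
  - tip_percent (number, optional): Tip percentage [default: 18]
It defaults to 18


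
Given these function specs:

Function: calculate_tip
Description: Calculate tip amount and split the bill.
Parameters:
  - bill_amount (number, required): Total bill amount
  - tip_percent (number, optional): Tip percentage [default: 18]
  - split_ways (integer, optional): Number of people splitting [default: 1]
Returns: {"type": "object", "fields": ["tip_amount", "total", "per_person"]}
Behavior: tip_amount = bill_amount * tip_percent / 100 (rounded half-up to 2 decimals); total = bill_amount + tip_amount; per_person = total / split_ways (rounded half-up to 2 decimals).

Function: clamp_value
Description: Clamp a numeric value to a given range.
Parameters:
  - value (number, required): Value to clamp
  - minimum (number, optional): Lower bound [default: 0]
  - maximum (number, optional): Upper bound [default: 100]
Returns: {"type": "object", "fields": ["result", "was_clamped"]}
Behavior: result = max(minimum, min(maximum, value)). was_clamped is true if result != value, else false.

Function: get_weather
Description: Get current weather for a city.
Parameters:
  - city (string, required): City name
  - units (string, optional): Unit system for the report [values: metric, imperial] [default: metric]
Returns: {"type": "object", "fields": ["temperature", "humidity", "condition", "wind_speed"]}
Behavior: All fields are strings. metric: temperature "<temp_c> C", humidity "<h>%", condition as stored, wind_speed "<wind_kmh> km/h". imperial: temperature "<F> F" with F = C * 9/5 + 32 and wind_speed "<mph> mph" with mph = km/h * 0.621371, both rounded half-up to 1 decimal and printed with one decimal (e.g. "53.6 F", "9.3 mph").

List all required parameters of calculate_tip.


Parameters of calculate_tip and their required/optional flag:
  bill_amount: required
  tip_percent: optional
  split_ways: optional
bill_amount


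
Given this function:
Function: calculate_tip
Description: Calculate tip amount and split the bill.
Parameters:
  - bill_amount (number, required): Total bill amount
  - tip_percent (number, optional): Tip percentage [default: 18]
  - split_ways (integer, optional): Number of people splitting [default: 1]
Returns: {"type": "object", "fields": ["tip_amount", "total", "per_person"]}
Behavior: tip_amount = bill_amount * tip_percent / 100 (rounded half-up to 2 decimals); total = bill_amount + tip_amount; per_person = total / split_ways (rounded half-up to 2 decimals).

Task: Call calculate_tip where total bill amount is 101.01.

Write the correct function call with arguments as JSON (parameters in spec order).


Mapping each described value to its parameter name:
  'Total bill amount' -> bill_amount = 101.01
calculate_tip({"bill_amount": 101.01})


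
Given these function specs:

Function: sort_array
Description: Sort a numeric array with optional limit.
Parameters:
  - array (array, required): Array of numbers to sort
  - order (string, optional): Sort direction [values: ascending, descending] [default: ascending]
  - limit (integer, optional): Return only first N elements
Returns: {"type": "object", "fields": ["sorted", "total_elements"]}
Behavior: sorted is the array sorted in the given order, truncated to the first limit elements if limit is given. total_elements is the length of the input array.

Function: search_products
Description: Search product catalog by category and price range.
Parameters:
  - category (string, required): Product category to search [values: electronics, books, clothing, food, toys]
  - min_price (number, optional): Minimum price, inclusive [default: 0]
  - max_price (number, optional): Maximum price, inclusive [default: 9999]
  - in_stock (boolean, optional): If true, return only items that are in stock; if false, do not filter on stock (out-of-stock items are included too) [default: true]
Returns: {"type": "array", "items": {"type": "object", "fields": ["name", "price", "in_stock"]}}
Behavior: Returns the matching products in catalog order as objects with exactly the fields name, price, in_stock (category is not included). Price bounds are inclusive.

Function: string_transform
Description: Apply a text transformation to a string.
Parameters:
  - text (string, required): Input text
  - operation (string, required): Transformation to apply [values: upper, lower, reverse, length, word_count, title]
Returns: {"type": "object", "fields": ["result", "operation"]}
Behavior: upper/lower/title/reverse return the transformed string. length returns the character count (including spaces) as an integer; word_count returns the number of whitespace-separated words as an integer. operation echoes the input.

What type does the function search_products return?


The search_products spec declares Returns: {"type": "array", "items": {"type": "object", "fields": ["name", "price", "in_stock"]}}
Type:
array


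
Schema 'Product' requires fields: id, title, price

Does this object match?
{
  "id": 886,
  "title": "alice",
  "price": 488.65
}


Checking required fields... All present.
Valid - all required fields present


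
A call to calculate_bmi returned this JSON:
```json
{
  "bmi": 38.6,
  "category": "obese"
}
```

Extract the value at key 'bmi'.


38.6


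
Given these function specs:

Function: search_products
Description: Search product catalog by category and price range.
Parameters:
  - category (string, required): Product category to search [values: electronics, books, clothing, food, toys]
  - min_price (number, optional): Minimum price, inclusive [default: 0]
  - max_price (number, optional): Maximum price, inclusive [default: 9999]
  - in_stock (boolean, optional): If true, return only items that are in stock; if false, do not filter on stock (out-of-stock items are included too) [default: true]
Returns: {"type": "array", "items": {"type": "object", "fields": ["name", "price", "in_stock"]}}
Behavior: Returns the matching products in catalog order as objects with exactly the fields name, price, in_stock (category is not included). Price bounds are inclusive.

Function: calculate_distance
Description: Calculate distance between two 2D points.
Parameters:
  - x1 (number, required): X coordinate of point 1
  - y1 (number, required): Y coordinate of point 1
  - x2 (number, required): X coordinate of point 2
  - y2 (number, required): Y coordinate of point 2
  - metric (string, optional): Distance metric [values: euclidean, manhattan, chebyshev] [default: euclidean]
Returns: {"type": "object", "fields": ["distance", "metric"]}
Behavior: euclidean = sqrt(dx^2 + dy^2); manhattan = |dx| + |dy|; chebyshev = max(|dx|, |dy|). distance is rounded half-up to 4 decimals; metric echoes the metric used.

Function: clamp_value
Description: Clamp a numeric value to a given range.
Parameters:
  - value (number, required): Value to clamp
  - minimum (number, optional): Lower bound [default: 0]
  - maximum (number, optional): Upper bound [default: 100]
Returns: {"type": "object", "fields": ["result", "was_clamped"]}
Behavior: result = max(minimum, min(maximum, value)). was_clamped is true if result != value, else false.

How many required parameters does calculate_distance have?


Parameters of calculate_distance: x1 (required), y1 (required), x2 (required), y2 (required), metric (optional)
Required count:
4


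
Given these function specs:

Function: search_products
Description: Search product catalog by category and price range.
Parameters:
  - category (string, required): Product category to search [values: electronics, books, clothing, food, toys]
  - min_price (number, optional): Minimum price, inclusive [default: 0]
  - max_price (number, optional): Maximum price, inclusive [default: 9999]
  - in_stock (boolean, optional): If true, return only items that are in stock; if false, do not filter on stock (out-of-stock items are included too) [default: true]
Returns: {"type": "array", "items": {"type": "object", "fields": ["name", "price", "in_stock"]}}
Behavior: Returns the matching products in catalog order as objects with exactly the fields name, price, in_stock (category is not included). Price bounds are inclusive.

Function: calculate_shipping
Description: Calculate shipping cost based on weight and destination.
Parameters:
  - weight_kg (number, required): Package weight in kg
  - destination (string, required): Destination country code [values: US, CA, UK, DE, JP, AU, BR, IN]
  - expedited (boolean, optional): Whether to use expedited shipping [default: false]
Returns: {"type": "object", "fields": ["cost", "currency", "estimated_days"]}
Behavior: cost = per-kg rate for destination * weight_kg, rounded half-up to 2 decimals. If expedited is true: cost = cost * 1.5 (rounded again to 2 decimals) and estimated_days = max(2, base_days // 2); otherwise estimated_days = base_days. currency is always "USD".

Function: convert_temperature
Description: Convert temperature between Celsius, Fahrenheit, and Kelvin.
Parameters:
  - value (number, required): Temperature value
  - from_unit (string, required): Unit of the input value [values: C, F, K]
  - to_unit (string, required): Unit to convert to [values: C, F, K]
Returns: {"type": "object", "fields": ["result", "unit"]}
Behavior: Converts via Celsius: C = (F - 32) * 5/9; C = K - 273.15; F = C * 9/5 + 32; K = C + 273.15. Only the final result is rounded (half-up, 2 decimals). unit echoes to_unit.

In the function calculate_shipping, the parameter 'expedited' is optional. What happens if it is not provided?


The calculate_shipping spec declares:
  - expedited (boolean, optional): Whether to use expedited shipping [default: false]
It defaults to false
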